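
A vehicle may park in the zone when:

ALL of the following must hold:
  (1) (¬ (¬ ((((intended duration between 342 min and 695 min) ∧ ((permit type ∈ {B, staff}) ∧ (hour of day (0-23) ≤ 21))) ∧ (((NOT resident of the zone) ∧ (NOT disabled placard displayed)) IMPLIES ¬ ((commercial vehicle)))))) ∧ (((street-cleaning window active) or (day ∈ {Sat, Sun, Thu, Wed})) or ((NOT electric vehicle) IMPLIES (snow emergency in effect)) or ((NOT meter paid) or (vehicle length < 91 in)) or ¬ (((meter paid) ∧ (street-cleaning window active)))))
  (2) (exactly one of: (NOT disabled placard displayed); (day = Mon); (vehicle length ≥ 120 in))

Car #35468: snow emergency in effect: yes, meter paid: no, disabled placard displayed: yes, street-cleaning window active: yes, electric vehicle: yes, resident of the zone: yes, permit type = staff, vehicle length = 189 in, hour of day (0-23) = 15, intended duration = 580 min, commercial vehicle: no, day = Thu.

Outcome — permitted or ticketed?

Atomic conditions:
  intended duration between 342 min and 695 min: 580 in [342, 695] is true
  permit type ∈ {B, staff}: staff is in the set → true
  hour of day (0-23) ≤ 21: 15 ≤ 21 is true
  NOT resident of the zone: yes → false
  NOT disabled placard displayed: yes → false
  commercial vehicle: no → false
  street-cleaning window active: yes → true
  day ∈ {Sat, Sun, Thu, Wed}: Thu is in the set → true
  NOT electric vehicle: yes → false
  snow emergency in effect: yes → true
  NOT meter paid: no → true
  vehicle length < 91 in: 189 < 91 is false
  meter paid: no → false
  day = Mon: Thu == Mon is false
  vehicle length ≥ 120 in: 189 ≥ 120 is true
Combine:
[1.1.1.1.1.2] true AND true = true
[1.1.1.1.1] true AND true = true
[1.1.1.1.2.1] false AND false = false
[1.1.1.1.2.2] NOT false = true
[1.1.1.1.2] false → true (antecedent false ⇒ implication holds) = true
[1.1.1.1] true AND true = true
[1.1.1] NOT true = false
[1.1] NOT false = true
[1.2.1] true OR true = true
[1.2.2] false → true (antecedent false ⇒ implication holds) = true
[1.2.3] true OR false = true
[1.2.4.1] false AND true = false
[1.2.4] NOT false = true
[1.2] true OR true OR true OR true = true
[1] true AND true = true
[2] exactly-one(false, false, true) = true
[root] true AND true = true
Overall: true → permitted

Permitted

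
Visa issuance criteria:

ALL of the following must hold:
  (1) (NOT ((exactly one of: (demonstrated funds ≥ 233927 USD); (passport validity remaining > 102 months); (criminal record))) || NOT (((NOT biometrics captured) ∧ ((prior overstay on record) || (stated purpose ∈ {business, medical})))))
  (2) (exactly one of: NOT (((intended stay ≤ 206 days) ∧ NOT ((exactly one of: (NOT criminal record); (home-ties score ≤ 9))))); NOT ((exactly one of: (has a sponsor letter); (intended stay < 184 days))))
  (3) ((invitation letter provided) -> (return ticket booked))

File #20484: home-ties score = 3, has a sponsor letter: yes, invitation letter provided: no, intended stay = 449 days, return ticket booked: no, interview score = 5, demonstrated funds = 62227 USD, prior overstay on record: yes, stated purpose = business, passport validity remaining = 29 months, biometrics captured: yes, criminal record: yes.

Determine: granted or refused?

Atomic conditions:
  demonstrated funds ≥ 233927 USD: 62227 ≥ 233927 is false
  passport validity remaining > 102 months: 29 > 102 is false
  criminal record: yes → true
  NOT biometrics captured: yes → false
  prior overstay on record: yes → true
  stated purpose ∈ {business, medical}: business is in the set → true
  intended stay ≤ 206 days: 449 ≤ 206 is false
  NOT criminal record: yes → false
  home-ties score ≤ 9: 3 ≤ 9 is true
  has a sponsor letter: yes → true
  intended stay < 184 days: 449 < 184 is false
  invitation letter provided: no → false
  return ticket booked: no → false
Combine:
[1.1.1] exactly-one(false, false, true) = true
[1.1] NOT true = false
[1.2.1.2] true OR true = true
[1.2.1] false AND true = false
[1.2] NOT false = true
[1] false OR true = true
[2.1.1.2.1] exactly-one(false, true) = true
[2.1.1.2] NOT true = false
[2.1.1] false AND false = false
[2.1] NOT false = true
[2.2.1] exactly-one(true, false) = true
[2.2] NOT true = false
[2] exactly-one(true, false) = true
[3] false → false (antecedent false ⇒ implication holds) = true
[root] true AND true AND true = true
Overall: true → granted

Granted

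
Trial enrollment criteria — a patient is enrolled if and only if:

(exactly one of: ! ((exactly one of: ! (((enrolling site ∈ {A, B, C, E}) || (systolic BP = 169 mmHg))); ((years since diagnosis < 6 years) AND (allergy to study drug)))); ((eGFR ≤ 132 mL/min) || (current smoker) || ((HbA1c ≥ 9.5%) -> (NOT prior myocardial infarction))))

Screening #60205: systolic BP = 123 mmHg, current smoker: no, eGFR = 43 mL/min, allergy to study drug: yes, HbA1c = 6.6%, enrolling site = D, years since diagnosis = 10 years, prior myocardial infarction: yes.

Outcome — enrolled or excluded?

Atomic conditions:
  enrolling site ∈ {A, B, C, E}: D is not in the set → false
  systolic BP = 169 mmHg: 123 == 169 is false
  years since diagnosis < 6 years: 10 < 6 is false
  allergy to study drug: yes → true
  eGFR ≤ 132 mL/min: 43 ≤ 132 is true
  current smoker: no → false
  HbA1c ≥ 9.5%: 6.6 ≥ 9.5 is false
  NOT prior myocardial infarction: yes → false
Combine:
[1.1.1.1] false OR false = false
[1.1.1] NOT false = true
[1.1.2] false AND true = false
[1.1] exactly-one(true, false) = true
[1] NOT true = false
[2.3] false → false (antecedent false ⇒ implication holds) = true
[2] true OR false OR true = true
[root] exactly-one(false, true) = true
Overall: true → enrolled

Enrolled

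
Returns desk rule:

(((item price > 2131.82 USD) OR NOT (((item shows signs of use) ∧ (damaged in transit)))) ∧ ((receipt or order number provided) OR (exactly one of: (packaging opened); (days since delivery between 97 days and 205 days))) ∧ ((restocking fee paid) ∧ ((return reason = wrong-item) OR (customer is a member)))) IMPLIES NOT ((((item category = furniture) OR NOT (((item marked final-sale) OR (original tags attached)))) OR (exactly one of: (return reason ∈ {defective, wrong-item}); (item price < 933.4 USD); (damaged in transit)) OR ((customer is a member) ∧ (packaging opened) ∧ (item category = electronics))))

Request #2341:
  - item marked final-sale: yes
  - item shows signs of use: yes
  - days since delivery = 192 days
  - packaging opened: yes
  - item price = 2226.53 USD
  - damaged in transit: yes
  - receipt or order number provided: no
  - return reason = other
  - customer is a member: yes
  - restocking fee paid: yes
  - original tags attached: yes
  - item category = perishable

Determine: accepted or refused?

Atomic conditions:
  item price > 2131.82 USD: 2226.53 > 2131.82 is true
  item shows signs of use: yes → true
  damaged in transit: yes → true
  receipt or order number provided: no → false
  packaging opened: yes → true
  days since delivery between 97 days and 205 days: 192 in [97, 205] is true
  restocking fee paid: yes → true
  return reason = wrong-item: other == wrong-item is false
  customer is a member: yes → true
  item category = furniture: perishable == furniture is false
  item marked final-sale: yes → true
  original tags attached: yes → true
  return reason ∈ {defective, wrong-item}: other is not in the set → false
  item price < 933.4 USD: 2226.53 < 933.4 is false
  item category = electronics: perishable == electronics is false
Combine:
[1.1.2.1] true AND true = true
[1.1.2] NOT true = false
[1.1] true OR false = true
[1.2.2] exactly-one(true, true) = false
[1.2] false OR false = false
[1.3.2] false OR true = true
[1.3] true AND true = true
[1] true AND false AND true = false
[2.1.1.2.1] true OR true = true
[2.1.1.2] NOT true = false
[2.1.1] false OR false = false
[2.1.2] exactly-one(false, false, true) = true
[2.1.3] true AND true AND false = false
[2.1] false OR true OR false = true
[2] NOT true = false
[root] false → false (antecedent false ⇒ implication holds) = true
Overall: true → accepted

Accepted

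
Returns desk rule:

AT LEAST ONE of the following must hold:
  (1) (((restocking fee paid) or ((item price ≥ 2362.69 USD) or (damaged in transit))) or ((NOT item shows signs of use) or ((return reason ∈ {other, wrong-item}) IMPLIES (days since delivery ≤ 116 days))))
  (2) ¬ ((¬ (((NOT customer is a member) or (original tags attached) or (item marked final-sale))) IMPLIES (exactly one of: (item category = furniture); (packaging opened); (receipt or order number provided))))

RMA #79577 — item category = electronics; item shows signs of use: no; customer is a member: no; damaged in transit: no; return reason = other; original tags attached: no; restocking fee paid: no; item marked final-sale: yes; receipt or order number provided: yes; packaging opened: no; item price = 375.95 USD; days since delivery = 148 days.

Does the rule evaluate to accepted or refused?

Atomic conditions:
  restocking fee paid: no → false
  item price ≥ 2362.69 USD: 375.95 ≥ 2362.69 is false
  damaged in transit: no → false
  NOT item shows signs of use: no → true
  return reason ∈ {other, wrong-item}: other is in the set → true
  days since delivery ≤ 116 days: 148 ≤ 116 is false
  NOT customer is a member: no → true
  original tags attached: no → false
  item marked final-sale: yes → true
  item category = furniture: electronics == furniture is false
  packaging opened: no → false
  receipt or order number provided: yes → true
Combine:
[1.1.2] false OR false = false
[1.1] false OR false = false
[1.2.2] true → false = false
[1.2] true OR false = true
[1] false OR true = true
[2.1.1.1] true OR false OR true = true
[2.1.1] NOT true = false
[2.1.2] exactly-one(false, false, true) = true
[2.1] false → true (antecedent false ⇒ implication holds) = true
[2] NOT true = false
[root] true OR false = true
Overall: true → accepted

Accepted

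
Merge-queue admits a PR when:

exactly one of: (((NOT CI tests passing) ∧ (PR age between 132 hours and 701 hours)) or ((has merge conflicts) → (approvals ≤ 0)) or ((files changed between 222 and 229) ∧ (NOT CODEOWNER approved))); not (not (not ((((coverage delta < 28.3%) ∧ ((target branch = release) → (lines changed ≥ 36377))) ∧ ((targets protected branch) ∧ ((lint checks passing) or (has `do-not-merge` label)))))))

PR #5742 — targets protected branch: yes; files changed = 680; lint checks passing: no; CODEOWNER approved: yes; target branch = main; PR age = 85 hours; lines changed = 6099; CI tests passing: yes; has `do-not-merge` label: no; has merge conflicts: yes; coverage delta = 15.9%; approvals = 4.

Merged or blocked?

Merged

Atomic conditions:
  NOT CI tests passing: yes → false
  PR age between 132 hours and 701 hours: 85 in [132, 701] is false
  has merge conflicts: yes → true
  approvals ≤ 0: 4 ≤ 0 is false
  files changed between 222 and 229: 680 in [222, 229] is false
  NOT CODEOWNER approved: yes → false
  coverage delta < 28.3%: 15.9 < 28.3 is true
  target branch = release: main == release is false
  lines changed ≥ 36377: 6099 ≥ 36377 is false
  targets protected branch: yes → true
  lint checks passing: no → false
  has `do-not-merge` label: no → false
Combine:
[1.1] false AND false = false
[1.2] true → false = false
[1.3] false AND false = false
[1] false OR false OR false = false
[2.1.1.1.1.2] false → false (antecedent false ⇒ implication holds) = true
[2.1.1.1.1] true AND true = true
[2.1.1.1.2.2] false OR false = false
[2.1.1.1.2] true AND false = false
[2.1.1.1] true AND false = false
[2.1.1] NOT false = true
[2.1] NOT true = false
[2] NOT false = true
[root] exactly-one(false, true) = true
Overall: true → merged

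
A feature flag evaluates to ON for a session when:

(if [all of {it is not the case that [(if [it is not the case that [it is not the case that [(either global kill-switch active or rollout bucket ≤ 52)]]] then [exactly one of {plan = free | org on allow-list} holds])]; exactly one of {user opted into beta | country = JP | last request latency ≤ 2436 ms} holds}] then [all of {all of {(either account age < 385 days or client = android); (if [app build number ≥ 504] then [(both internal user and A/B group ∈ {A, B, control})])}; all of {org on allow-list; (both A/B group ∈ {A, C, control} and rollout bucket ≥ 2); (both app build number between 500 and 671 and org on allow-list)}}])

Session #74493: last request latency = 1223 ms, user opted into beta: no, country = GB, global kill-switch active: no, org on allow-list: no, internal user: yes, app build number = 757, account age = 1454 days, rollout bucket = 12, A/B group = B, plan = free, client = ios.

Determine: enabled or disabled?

Atomic conditions:
  global kill-switch active: no → false
  rollout bucket ≤ 52: 12 ≤ 52 is true
  plan = free: free == free is true
  org on allow-list: no → false
  user opted into beta: no → false
  country = JP: GB == JP is false
  last request latency ≤ 2436 ms: 1223 ≤ 2436 is true
  account age < 385 days: 1454 < 385 is false
  client = android: ios == android is false
  app build number ≥ 504: 757 ≥ 504 is true
  internal user: yes → true
  A/B group ∈ {A, B, control}: B is in the set → true
  A/B group ∈ {A, C, control}: B is not in the set → false
  rollout bucket ≥ 2: 12 ≥ 2 is true
  app build number between 500 and 671: 757 in [500, 671] is false
Combine:
[1.1.1.1.1.1] false OR true = true
[1.1.1.1.1] NOT true = false
[1.1.1.1] NOT false = true
[1.1.1.2] exactly-one(true, false) = true
[1.1.1] true → true = true
[1.1] NOT true = false
[1.2] exactly-one(false, false, true) = true
[1] false AND true = false
[2.1.1] false OR false = false
[2.1.2.2] true AND true = true
[2.1.2] true → true = true
[2.1] false AND true = false
[2.2.2] false AND true = false
[2.2.3] false AND false = false
[2.2] false AND false AND false = false
[2] false AND false = false
[root] false → false (antecedent false ⇒ implication holds) = true
Overall: true → enabled

Enabled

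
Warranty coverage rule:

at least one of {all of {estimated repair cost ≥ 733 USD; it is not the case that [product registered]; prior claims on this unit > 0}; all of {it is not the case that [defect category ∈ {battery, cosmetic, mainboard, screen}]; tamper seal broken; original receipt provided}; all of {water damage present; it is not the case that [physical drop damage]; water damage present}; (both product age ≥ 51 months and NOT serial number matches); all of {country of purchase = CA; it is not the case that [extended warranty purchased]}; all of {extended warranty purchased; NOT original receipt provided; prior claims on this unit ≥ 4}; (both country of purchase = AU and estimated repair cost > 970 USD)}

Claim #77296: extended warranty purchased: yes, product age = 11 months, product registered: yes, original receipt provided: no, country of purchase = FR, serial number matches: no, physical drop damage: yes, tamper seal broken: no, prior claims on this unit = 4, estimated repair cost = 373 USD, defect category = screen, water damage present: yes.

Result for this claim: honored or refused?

Honored

Atomic conditions:
  estimated repair cost ≥ 733 USD: 373 ≥ 733 is false
  product registered: yes → true
  prior claims on this unit > 0: 4 > 0 is true
  defect category ∈ {battery, cosmetic, mainboard, screen}: screen is in the set → true
  tamper seal broken: no → false
  original receipt provided: no → false
  water damage present: yes → true
  physical drop damage: yes → true
  product age ≥ 51 months: 11 ≥ 51 is false
  NOT serial number matches: no → true
  country of purchase = CA: FR == CA is false
  extended warranty purchased: yes → true
  NOT original receipt provided: no → true
  prior claims on this unit ≥ 4: 4 ≥ 4 is true
  country of purchase = AU: FR == AU is false
  estimated repair cost > 970 USD: 373 > 970 is false
Combine:
[1.2] NOT true = false
[1] false AND false AND true = false
[2.1] NOT true = false
[2] false AND false AND false = false
[3.2] NOT true = false
[3] true AND false AND true = false
[4] false AND true = false
[5.2] NOT true = false
[5] false AND false = false
[6] true AND true AND true = true
[7] false AND false = false
[root] false OR false OR false OR false OR false OR true OR false = true
Overall: true → honored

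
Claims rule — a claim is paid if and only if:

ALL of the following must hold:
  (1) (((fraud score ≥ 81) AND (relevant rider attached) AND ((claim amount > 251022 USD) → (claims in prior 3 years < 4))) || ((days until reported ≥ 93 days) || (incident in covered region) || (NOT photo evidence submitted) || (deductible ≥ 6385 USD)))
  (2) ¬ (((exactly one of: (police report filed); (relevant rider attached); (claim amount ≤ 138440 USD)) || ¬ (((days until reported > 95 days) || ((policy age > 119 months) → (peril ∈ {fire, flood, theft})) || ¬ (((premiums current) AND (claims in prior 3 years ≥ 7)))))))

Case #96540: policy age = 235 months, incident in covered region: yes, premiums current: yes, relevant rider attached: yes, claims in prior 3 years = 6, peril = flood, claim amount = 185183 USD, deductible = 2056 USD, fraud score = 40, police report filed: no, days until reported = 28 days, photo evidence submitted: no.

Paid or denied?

Atomic conditions:
  fraud score ≥ 81: 40 ≥ 81 is false
  relevant rider attached: yes → true
  claim amount > 251022 USD: 185183 > 251022 is false
  claims in prior 3 years < 4: 6 < 4 is false
  days until reported ≥ 93 days: 28 ≥ 93 is false
  incident in covered region: yes → true
  NOT photo evidence submitted: no → true
  deductible ≥ 6385 USD: 2056 ≥ 6385 is false
  police report filed: no → false
  claim amount ≤ 138440 USD: 185183 ≤ 138440 is false
  days until reported > 95 days: 28 > 95 is false
  policy age > 119 months: 235 > 119 is true
  peril ∈ {fire, flood, theft}: flood is in the set → true
  premiums current: yes → true
  claims in prior 3 years ≥ 7: 6 ≥ 7 is false
Combine:
[1.1.3] false → false (antecedent false ⇒ implication holds) = true
[1.1] false AND true AND true = false
[1.2] false OR true OR true OR false = true
[1] false OR true = true
[2.1.1] exactly-one(false, true, false) = true
[2.1.2.1.2] true → true = true
[2.1.2.1.3.1] true AND false = false
[2.1.2.1.3] NOT false = true
[2.1.2.1] false OR true OR true = true
[2.1.2] NOT true = false
[2.1] true OR false = true
[2] NOT true = false
[root] true AND false = false
Overall: false → denied

Denied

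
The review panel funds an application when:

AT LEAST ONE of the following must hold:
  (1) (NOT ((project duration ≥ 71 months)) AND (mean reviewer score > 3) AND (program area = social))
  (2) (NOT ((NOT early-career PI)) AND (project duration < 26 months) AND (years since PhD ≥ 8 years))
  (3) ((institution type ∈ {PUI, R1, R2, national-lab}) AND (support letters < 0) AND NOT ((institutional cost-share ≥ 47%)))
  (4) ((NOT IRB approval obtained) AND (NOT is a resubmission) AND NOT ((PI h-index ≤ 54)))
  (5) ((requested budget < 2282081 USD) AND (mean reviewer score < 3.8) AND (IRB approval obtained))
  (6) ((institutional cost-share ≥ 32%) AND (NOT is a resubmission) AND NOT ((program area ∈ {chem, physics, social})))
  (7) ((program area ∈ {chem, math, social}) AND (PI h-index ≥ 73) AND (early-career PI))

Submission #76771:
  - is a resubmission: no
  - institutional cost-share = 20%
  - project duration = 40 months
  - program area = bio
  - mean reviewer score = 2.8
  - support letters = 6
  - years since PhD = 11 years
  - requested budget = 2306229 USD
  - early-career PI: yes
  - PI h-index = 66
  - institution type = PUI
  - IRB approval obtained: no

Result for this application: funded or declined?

Funded

Atomic conditions:
  project duration ≥ 71 months: 40 ≥ 71 is false
  mean reviewer score > 3: 2.8 > 3 is false
  program area = social: bio == social is false
  NOT early-career PI: yes → false
  project duration < 26 months: 40 < 26 is false
  years since PhD ≥ 8 years: 11 ≥ 8 is true
  institution type ∈ {PUI, R1, R2, national-lab}: PUI is in the set → true
  support letters < 0: 6 < 0 is false
  institutional cost-share ≥ 47%: 20 ≥ 47 is false
  NOT IRB approval obtained: no → true
  NOT is a resubmission: no → true
  PI h-index ≤ 54: 66 ≤ 54 is false
  requested budget < 2282081 USD: 2306229 < 2282081 is false
  mean reviewer score < 3.8: 2.8 < 3.8 is true
  IRB approval obtained: no → false
  institutional cost-share ≥ 32%: 20 ≥ 32 is false
  program area ∈ {chem, physics, social}: bio is not in the set → false
  program area ∈ {chem, math, social}: bio is not in the set → false
  PI h-index ≥ 73: 66 ≥ 73 is false
  early-career PI: yes → true
Combine:
[1.1] NOT false = true
[1] true AND false AND false = false
[2.1] NOT false = true
[2] true AND false AND true = false
[3.3] NOT false = true
[3] true AND false AND true = false
[4.3] NOT false = true
[4] true AND true AND true = true
[5] false AND true AND false = false
[6.3] NOT false = true
[6] false AND true AND true = false
[7] false AND false AND true = false
[root] false OR false OR false OR true OR false OR false OR false = true
Overall: true → funded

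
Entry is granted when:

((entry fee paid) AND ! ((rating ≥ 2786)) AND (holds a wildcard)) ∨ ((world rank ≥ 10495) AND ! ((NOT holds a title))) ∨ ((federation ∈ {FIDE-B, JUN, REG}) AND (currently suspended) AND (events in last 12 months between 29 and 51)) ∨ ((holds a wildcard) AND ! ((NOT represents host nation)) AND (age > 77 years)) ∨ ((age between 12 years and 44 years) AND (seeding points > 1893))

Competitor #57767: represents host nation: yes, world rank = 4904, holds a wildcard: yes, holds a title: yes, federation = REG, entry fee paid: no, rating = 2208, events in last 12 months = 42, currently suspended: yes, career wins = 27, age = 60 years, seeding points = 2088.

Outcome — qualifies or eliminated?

Qualifies

Atomic conditions:
  entry fee paid: no → false
  rating ≥ 2786: 2208 ≥ 2786 is false
  holds a wildcard: yes → true
  world rank ≥ 10495: 4904 ≥ 10495 is false
  NOT holds a title: yes → false
  federation ∈ {FIDE-B, JUN, REG}: REG is in the set → true
  currently suspended: yes → true
  events in last 12 months between 29 and 51: 42 in [29, 51] is true
  NOT represents host nation: yes → false
  age > 77 years: 60 > 77 is false
  age between 12 years and 44 years: 60 in [12, 44] is false
  seeding points > 1893: 2088 > 1893 is true
Combine:
[1.2] NOT false = true
[1] false AND true AND true = false
[2.2] NOT false = true
[2] false AND true = false
[3] true AND true AND true = true
[4.2] NOT false = true
[4] true AND true AND false = false
[5] false AND true = false
[root] false OR false OR true OR false OR false = true
Overall: true → qualifies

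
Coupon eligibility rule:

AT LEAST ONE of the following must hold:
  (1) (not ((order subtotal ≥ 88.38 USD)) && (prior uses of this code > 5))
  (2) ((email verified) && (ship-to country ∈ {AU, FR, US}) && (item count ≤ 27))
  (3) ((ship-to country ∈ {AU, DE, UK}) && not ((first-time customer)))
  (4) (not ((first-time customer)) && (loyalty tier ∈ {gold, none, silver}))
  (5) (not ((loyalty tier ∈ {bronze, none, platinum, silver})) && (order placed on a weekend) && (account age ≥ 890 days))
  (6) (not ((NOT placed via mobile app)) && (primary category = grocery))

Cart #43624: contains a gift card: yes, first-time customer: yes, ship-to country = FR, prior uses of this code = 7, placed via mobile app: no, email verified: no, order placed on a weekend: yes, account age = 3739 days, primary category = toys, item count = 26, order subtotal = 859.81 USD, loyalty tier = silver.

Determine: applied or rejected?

Rejected

Atomic conditions:
  order subtotal ≥ 88.38 USD: 859.81 ≥ 88.38 is true
  prior uses of this code > 5: 7 > 5 is true
  email verified: no → false
  ship-to country ∈ {AU, FR, US}: FR is in the set → true
  item count ≤ 27: 26 ≤ 27 is true
  ship-to country ∈ {AU, DE, UK}: FR is not in the set → false
  first-time customer: yes → true
  loyalty tier ∈ {gold, none, silver}: silver is in the set → true
  loyalty tier ∈ {bronze, none, platinum, silver}: silver is in the set → true
  order placed on a weekend: yes → true
  account age ≥ 890 days: 3739 ≥ 890 is true
  NOT placed via mobile app: no → true
  primary category = grocery: toys == grocery is false
Combine:
[1.1] NOT true = false
[1] false AND true = false
[2] false AND true AND true = false
[3.2] NOT true = false
[3] false AND false = false
[4.1] NOT true = false
[4] false AND true = false
[5.1] NOT true = false
[5] false AND true AND true = false
[6.1] NOT true = false
[6] false AND false = false
[root] false OR false OR false OR false OR false OR false = false
Overall: false → rejected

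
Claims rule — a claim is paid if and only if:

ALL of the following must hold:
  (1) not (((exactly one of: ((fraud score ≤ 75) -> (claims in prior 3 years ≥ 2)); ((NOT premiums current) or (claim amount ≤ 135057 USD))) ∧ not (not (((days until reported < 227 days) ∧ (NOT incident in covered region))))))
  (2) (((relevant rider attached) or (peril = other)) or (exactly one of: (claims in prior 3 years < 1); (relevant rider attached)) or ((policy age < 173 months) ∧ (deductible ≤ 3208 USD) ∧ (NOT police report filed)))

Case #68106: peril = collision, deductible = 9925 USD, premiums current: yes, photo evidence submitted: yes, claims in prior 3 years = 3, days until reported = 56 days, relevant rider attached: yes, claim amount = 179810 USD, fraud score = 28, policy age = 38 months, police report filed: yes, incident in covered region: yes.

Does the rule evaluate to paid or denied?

Paid

Atomic conditions:
  fraud score ≤ 75: 28 ≤ 75 is true
  claims in prior 3 years ≥ 2: 3 ≥ 2 is true
  NOT premiums current: yes → false
  claim amount ≤ 135057 USD: 179810 ≤ 135057 is false
  days until reported < 227 days: 56 < 227 is true
  NOT incident in covered region: yes → false
  relevant rider attached: yes → true
  peril = other: collision == other is false
  claims in prior 3 years < 1: 3 < 1 is false
  policy age < 173 months: 38 < 173 is true
  deductible ≤ 3208 USD: 9925 ≤ 3208 is false
  NOT police report filed: yes → false
Combine:
[1.1.1.1] true → true = true
[1.1.1.2] false OR false = false
[1.1.1] exactly-one(true, false) = true
[1.1.2.1.1] true AND false = false
[1.1.2.1] NOT false = true
[1.1.2] NOT true = false
[1.1] true AND false = false
[1] NOT false = true
[2.1] true OR false = true
[2.2] exactly-one(false, true) = true
[2.3] true AND false AND false = false
[2] true OR true OR false = true
[root] true AND true = true
Overall: true → paid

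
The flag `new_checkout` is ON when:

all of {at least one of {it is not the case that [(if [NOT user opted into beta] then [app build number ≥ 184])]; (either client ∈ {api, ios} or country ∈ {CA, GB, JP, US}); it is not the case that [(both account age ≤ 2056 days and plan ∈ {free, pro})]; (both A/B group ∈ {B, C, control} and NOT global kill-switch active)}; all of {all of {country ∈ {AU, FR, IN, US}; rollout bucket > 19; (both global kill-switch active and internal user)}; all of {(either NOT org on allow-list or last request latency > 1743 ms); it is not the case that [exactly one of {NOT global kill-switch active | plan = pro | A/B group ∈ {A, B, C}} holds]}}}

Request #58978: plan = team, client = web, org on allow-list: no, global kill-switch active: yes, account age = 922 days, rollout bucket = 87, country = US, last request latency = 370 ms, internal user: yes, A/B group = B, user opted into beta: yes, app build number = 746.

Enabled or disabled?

Disabled

Atomic conditions:
  NOT user opted into beta: yes → false
  app build number ≥ 184: 746 ≥ 184 is true
  client ∈ {api, ios}: web is not in the set → false
  country ∈ {CA, GB, JP, US}: US is in the set → true
  account age ≤ 2056 days: 922 ≤ 2056 is true
  plan ∈ {free, pro}: team is not in the set → false
  A/B group ∈ {B, C, control}: B is in the set → true
  NOT global kill-switch active: yes → false
  country ∈ {AU, FR, IN, US}: US is in the set → true
  rollout bucket > 19: 87 > 19 is true
  global kill-switch active: yes → true
  internal user: yes → true
  NOT org on allow-list: no → true
  last request latency > 1743 ms: 370 > 1743 is false
  plan = pro: team == pro is false
  A/B group ∈ {A, B, C}: B is in the set → true
Combine:
[1.1.1] false → true (antecedent false ⇒ implication holds) = true
[1.1] NOT true = false
[1.2] false OR true = true
[1.3.1] true AND false = false
[1.3] NOT false = true
[1.4] true AND false = false
[1] false OR true OR true OR false = true
[2.1.3] true AND true = true
[2.1] true AND true AND true = true
[2.2.1] true OR false = true
[2.2.2.1] exactly-one(false, false, true) = true
[2.2.2] NOT true = false
[2.2] true AND false = false
[2] true AND false = false
[root] true AND false = false
Overall: false → disabled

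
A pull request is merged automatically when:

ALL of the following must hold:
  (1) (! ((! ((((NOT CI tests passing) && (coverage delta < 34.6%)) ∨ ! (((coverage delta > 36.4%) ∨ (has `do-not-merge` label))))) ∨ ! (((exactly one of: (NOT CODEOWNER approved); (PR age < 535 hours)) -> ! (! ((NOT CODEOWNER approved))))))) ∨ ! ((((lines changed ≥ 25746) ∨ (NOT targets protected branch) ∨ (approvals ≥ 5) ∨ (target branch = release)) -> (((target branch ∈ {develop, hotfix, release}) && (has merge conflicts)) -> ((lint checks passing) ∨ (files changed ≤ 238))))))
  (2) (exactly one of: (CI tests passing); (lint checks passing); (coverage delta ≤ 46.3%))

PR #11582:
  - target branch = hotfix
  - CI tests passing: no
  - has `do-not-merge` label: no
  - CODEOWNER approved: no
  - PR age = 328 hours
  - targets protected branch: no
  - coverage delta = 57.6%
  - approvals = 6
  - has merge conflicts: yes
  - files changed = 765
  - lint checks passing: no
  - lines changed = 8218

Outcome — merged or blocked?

Blocked

Atomic conditions:
  NOT CI tests passing: no → true
  coverage delta < 34.6%: 57.6 < 34.6 is false
  coverage delta > 36.4%: 57.6 > 36.4 is true
  has `do-not-merge` label: no → false
  NOT CODEOWNER approved: no → true
  PR age < 535 hours: 328 < 535 is true
  lines changed ≥ 25746: 8218 ≥ 25746 is false
  NOT targets protected branch: no → true
  approvals ≥ 5: 6 ≥ 5 is true
  target branch = release: hotfix == release is false
  target branch ∈ {develop, hotfix, release}: hotfix is in the set → true
  has merge conflicts: yes → true
  lint checks passing: no → false
  files changed ≤ 238: 765 ≤ 238 is false
  CI tests passing: no → false
  coverage delta ≤ 46.3%: 57.6 ≤ 46.3 is false
Combine:
[1.1.1.1.1.1] true AND false = false
[1.1.1.1.1.2.1] true OR false = true
[1.1.1.1.1.2] NOT true = false
[1.1.1.1.1] false OR false = false
[1.1.1.1] NOT false = true
[1.1.1.2.1.1] exactly-one(true, true) = false
[1.1.1.2.1.2.1] NOT true = false
[1.1.1.2.1.2] NOT false = true
[1.1.1.2.1] false → true (antecedent false ⇒ implication holds) = true
[1.1.1.2] NOT true = false
[1.1.1] true OR false = true
[1.1] NOT true = false
[1.2.1.1] false OR true OR true OR false = true
[1.2.1.2.1] true AND true = true
[1.2.1.2.2] false OR false = false
[1.2.1.2] true → false = false
[1.2.1] true → false = false
[1.2] NOT false = true
[1] false OR true = true
[2] exactly-one(false, false, false) = false
[root] true AND false = false
Overall: false → blocked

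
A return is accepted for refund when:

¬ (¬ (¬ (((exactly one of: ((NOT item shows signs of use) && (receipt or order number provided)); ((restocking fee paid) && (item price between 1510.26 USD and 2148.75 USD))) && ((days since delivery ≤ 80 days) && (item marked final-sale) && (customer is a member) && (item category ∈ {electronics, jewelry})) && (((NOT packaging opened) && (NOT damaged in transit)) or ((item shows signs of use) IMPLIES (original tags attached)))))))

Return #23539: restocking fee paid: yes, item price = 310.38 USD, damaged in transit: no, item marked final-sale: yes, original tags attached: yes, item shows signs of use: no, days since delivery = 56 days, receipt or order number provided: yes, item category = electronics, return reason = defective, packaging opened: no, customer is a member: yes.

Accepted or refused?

Atomic conditions:
  NOT item shows signs of use: no → true
  receipt or order number provided: yes → true
  restocking fee paid: yes → true
  item price between 1510.26 USD and 2148.75 USD: 310.38 in [1510.26, 2148.75] is false
  days since delivery ≤ 80 days: 56 ≤ 80 is true
  item marked final-sale: yes → true
  customer is a member: yes → true
  item category ∈ {electronics, jewelry}: electronics is in the set → true
  NOT packaging opened: no → true
  NOT damaged in transit: no → true
  item shows signs of use: no → false
  original tags attached: yes → true
Combine:
[1.1.1.1.1] true AND true = true
[1.1.1.1.2] true AND false = false
[1.1.1.1] exactly-one(true, false) = true
[1.1.1.2] true AND true AND true AND true = true
[1.1.1.3.1] true AND true = true
[1.1.1.3.2] false → true (antecedent false ⇒ implication holds) = true
[1.1.1.3] true OR true = true
[1.1.1] true AND true AND true = true
[1.1] NOT true = false
[1] NOT false = true
[root] NOT true = false
Overall: false → refused

Refused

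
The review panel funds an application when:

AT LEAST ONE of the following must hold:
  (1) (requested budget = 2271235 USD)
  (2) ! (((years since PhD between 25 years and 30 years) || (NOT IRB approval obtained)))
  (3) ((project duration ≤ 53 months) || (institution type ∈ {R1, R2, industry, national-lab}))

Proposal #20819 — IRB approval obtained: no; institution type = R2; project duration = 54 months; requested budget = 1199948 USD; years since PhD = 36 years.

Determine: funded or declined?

Funded

Atomic conditions:
  requested budget = 2271235 USD: 1199948 == 2271235 is false
  years since PhD between 25 years and 30 years: 36 in [25, 30] is false
  NOT IRB approval obtained: no → true
  project duration ≤ 53 months: 54 ≤ 53 is false
  institution type ∈ {R1, R2, industry, national-lab}: R2 is in the set → true
Combine:
[2.1] false OR true = true
[2] NOT true = false
[3] false OR true = true
[root] false OR false OR true = true
Overall: true → funded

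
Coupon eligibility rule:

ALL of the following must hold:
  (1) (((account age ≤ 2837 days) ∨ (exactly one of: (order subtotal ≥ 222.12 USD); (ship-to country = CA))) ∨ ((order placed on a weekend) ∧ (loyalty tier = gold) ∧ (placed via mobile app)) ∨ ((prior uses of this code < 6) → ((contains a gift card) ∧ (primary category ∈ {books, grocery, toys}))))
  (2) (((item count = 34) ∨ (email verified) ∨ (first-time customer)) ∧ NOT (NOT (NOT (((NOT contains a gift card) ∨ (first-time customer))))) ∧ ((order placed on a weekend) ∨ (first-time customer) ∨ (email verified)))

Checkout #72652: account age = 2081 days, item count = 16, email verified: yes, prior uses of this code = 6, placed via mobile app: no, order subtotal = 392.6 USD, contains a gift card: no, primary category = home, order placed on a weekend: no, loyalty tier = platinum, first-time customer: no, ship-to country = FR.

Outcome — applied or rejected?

Rejected

Atomic conditions:
  account age ≤ 2837 days: 2081 ≤ 2837 is true
  order subtotal ≥ 222.12 USD: 392.6 ≥ 222.12 is true
  ship-to country = CA: FR == CA is false
  order placed on a weekend: no → false
  loyalty tier = gold: platinum == gold is false
  placed via mobile app: no → false
  prior uses of this code < 6: 6 < 6 is false
  contains a gift card: no → false
  primary category ∈ {books, grocery, toys}: home is not in the set → false
  item count = 34: 16 == 34 is false
  email verified: yes → true
  first-time customer: no → false
  NOT contains a gift card: no → true
Combine:
[1.1.2] exactly-one(true, false) = true
[1.1] true OR true = true
[1.2] false AND false AND false = false
[1.3.2] false AND false = false
[1.3] false → false (antecedent false ⇒ implication holds) = true
[1] true OR false OR true = true
[2.1] false OR true OR false = true
[2.2.1.1.1] true OR false = true
[2.2.1.1] NOT true = false
[2.2.1] NOT false = true
[2.2] NOT true = false
[2.3] false OR false OR true = true
[2] true AND false AND true = false
[root] true AND false = false
Overall: false → rejected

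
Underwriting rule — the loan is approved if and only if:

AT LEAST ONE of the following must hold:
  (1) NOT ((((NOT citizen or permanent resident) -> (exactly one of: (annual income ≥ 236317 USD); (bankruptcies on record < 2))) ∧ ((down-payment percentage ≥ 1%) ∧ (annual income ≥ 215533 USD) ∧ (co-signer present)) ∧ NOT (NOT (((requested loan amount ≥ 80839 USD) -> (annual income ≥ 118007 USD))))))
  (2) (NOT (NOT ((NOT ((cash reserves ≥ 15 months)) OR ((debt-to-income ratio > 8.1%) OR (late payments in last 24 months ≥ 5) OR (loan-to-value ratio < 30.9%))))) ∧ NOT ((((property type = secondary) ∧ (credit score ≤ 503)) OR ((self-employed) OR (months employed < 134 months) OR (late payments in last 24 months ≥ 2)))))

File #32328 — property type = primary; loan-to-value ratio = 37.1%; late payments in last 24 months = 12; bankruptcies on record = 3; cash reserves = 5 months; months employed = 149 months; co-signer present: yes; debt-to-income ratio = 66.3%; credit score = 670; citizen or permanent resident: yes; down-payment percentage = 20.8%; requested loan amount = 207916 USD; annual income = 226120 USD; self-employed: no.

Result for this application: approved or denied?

Denied

Atomic conditions:
  NOT citizen or permanent resident: yes → false
  annual income ≥ 236317 USD: 226120 ≥ 236317 is false
  bankruptcies on record < 2: 3 < 2 is false
  down-payment percentage ≥ 1%: 20.8 ≥ 1 is true
  annual income ≥ 215533 USD: 226120 ≥ 215533 is true
  co-signer present: yes → true
  requested loan amount ≥ 80839 USD: 207916 ≥ 80839 is true
  annual income ≥ 118007 USD: 226120 ≥ 118007 is true
  cash reserves ≥ 15 months: 5 ≥ 15 is false
  debt-to-income ratio > 8.1%: 66.3 > 8.1 is true
  late payments in last 24 months ≥ 5: 12 ≥ 5 is true
  loan-to-value ratio < 30.9%: 37.1 < 30.9 is false
  property type = secondary: primary == secondary is false
  credit score ≤ 503: 670 ≤ 503 is false
  self-employed: no → false
  months employed < 134 months: 149 < 134 is false
  late payments in last 24 months ≥ 2: 12 ≥ 2 is true
Combine:
[1.1.1.2] exactly-one(false, false) = false
[1.1.1] false → false (antecedent false ⇒ implication holds) = true
[1.1.2] true AND true AND true = true
[1.1.3.1.1] true → true = true
[1.1.3.1] NOT true = false
[1.1.3] NOT false = true
[1.1] true AND true AND true = true
[1] NOT true = false
[2.1.1.1.1] NOT false = true
[2.1.1.1.2] true OR true OR false = true
[2.1.1.1] true OR true = true
[2.1.1] NOT true = false
[2.1] NOT false = true
[2.2.1.1] false AND false = false
[2.2.1.2] false OR false OR true = true
[2.2.1] false OR true = true
[2.2] NOT true = false
[2] true AND false = false
[root] false OR false = false
Overall: false → denied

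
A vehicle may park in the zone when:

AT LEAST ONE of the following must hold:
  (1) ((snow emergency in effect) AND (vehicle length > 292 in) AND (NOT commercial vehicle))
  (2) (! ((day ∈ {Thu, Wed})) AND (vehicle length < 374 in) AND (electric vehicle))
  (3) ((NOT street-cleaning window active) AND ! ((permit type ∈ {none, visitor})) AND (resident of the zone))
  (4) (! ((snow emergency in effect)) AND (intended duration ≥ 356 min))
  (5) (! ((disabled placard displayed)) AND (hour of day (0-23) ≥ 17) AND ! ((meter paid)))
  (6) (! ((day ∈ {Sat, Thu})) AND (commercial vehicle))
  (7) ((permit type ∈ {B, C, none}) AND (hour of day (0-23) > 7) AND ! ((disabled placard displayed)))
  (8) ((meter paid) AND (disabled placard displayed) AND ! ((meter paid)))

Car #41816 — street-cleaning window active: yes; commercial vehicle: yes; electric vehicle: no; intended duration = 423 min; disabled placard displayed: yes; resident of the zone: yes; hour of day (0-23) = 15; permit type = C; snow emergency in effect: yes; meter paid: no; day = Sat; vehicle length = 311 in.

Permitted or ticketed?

Ticketed

Atomic conditions:
  snow emergency in effect: yes → true
  vehicle length > 292 in: 311 > 292 is true
  NOT commercial vehicle: yes → false
  day ∈ {Thu, Wed}: Sat is not in the set → false
  vehicle length < 374 in: 311 < 374 is true
  electric vehicle: no → false
  NOT street-cleaning window active: yes → false
  permit type ∈ {none, visitor}: C is not in the set → false
  resident of the zone: yes → true
  intended duration ≥ 356 min: 423 ≥ 356 is true
  disabled placard displayed: yes → true
  hour of day (0-23) ≥ 17: 15 ≥ 17 is false
  meter paid: no → false
  day ∈ {Sat, Thu}: Sat is in the set → true
  commercial vehicle: yes → true
  permit type ∈ {B, C, none}: C is in the set → true
  hour of day (0-23) > 7: 15 > 7 is true
Combine:
[1] true AND true AND false = false
[2.1] NOT false = true
[2] true AND true AND false = false
[3.2] NOT false = true
[3] false AND true AND true = false
[4.1] NOT true = false
[4] false AND true = false
[5.1] NOT true = false
[5.3] NOT false = true
[5] false AND false AND true = false
[6.1] NOT true = false
[6] false AND true = false
[7.3] NOT true = false
[7] true AND true AND false = false
[8.3] NOT false = true
[8] false AND true AND true = false
[root] false OR false OR false OR false OR false OR false OR false OR false = false
Overall: false → ticketed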